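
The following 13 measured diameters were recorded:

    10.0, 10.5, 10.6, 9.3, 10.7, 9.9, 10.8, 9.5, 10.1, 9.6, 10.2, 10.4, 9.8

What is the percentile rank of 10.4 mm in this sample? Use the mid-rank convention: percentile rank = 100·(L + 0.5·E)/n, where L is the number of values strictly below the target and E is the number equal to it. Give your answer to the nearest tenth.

Sorted: 9.3, 9.5, 9.6, 9.8, 9.9, 10.0, 10.1, 10.2, 10.4, 10.5, 10.6, 10.7, 10.8.
Count below 10.4: L = 8; count equal: E = 1; n = 13.
Percentile rank = 100·(8 + 0.5·1)/13 = 100·8.5/13 = 65.38.

65.4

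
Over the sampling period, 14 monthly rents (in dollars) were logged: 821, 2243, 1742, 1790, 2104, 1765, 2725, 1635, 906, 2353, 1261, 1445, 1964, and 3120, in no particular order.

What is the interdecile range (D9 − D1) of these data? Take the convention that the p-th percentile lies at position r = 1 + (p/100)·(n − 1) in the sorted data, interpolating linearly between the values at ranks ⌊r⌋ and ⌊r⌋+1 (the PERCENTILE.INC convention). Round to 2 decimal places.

Sorted: 821, 906, 1261, 1445, 1635, 1742, 1765, 1790, 1964, 2104, 2243, 2353, 2725, 3120.
n = 14.
P10: r = 2.3; ranks 2–3 are 906, 1261; interpolating gives 1012.5.
P90: r = 12.7; ranks 12–13 are 2353, 2725; interpolating gives 2613.4.
Difference: 2613.4 − 1012.5 = 1600.9.

1600.90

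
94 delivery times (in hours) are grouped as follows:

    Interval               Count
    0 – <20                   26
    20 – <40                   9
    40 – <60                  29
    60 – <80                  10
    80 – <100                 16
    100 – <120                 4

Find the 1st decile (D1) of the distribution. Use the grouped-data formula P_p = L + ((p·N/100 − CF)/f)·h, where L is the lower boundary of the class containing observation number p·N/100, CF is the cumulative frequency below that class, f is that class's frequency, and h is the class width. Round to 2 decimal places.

7.23

N = 94; target position k = 10/100 · 94 = 9.4.
Cumulative frequencies: 26, 35, 64, 74, 90, 94.
Observation 9.4 falls in the class 0 – <20.
L = 0, CF = 0, f = 26, h = 20.
P10 = 0 + ((9.4 − 0)/26)·20 = 0 + 7.23077 = 7.23077.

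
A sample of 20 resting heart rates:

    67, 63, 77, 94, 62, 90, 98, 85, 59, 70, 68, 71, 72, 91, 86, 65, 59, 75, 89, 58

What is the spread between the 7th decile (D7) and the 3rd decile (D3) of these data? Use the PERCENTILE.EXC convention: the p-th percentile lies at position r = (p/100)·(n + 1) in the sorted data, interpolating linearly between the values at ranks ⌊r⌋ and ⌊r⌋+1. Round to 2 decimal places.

20.10

Sorted: 58, 59, 59, 62, 63, 65, 67, 68, 70, 71, 72, 75, 77, 85, 86, 89, 90, 91, 94, 98.
n = 20.
P30: r = 6.3; ranks 6–7 are 65, 67; interpolating gives 65.6.
P70: r = 14.7; ranks 14–15 are 85, 86; interpolating gives 85.7.
Difference: 85.7 − 65.6 = 20.1.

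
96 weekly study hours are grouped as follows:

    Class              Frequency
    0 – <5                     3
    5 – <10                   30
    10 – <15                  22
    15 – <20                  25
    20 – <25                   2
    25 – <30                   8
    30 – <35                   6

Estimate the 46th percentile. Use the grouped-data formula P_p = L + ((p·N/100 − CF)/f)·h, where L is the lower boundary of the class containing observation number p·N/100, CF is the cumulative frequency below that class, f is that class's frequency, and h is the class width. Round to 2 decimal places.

N = 96; target position k = 46/100 · 96 = 44.16.
Cumulative frequencies: 3, 33, 55, 80, 82, 90, 96.
Observation 44.16 falls in the class 10 – <15.
L = 10, CF = 33, f = 22, h = 5.
P46 = 10 + ((44.16 − 33)/22)·5 = 10 + 2.53636 = 12.5364.

12.54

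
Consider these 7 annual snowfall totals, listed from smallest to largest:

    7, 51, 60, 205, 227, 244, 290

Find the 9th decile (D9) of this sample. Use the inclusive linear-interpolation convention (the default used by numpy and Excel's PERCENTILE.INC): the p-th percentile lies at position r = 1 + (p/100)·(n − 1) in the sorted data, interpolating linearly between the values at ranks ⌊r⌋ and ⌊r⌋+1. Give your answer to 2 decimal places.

262.40

n = 7.
r = 1 + (90/100)·(7 − 1) = 1 + 5.4 = 6.4.
Rank 6 is 244 and rank 7 is 290.
Interpolate: 244 + 0.4·(290 − 244) = 244 + 0.4·46 = 262.4.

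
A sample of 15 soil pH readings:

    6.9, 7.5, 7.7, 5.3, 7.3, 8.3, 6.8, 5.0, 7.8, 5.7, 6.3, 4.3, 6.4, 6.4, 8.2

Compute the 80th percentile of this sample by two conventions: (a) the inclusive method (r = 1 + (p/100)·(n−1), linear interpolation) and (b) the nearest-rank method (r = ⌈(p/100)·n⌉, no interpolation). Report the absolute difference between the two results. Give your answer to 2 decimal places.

0.02

Sorted: 4.3, 5.0, 5.3, 5.7, 6.3, 6.4, 6.4, 6.8, 6.9, 7.3, 7.5, 7.7, 7.8, 8.2, 8.3.
n = 15.
(a) r = 12.2; between ranks 12 (7.7) and 13 (7.8): 7.72.
(b) the nearest-rank method: rank 12 → 7.7.
|7.72 − 7.7| = 0.02.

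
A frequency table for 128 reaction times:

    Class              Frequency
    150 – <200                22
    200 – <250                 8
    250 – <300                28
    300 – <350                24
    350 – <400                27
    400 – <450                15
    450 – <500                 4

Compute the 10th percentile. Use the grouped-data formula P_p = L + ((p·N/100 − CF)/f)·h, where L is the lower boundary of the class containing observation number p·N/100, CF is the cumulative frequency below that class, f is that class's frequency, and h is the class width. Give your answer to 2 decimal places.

179.09

N = 128; target position k = 10/100 · 128 = 12.8.
Cumulative frequencies: 22, 30, 58, 82, 109, 124, 128.
Observation 12.8 falls in the class 150 – <200.
L = 150, CF = 0, f = 22, h = 50.
P10 = 150 + ((12.8 − 0)/22)·50 = 150 + 29.0909 = 179.091.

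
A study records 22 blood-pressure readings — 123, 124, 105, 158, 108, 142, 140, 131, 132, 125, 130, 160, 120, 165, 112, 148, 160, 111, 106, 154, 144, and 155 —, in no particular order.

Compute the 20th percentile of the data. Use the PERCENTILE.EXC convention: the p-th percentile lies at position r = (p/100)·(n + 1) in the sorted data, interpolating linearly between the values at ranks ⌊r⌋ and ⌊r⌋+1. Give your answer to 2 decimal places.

Sorted: 105, 106, 108, 111, 112, 120, 123, 124, 125, 130, 131, 132, 140, 142, 144, 148, 154, 155, 158, 160, 160, 165.
n = 22.
r = (20/100)·(22 + 1) = 4.6.
Rank 4 is 111 and rank 5 is 112.
Interpolate: 111 + 0.6·(112 − 111) = 111 + 0.6·1 = 111.6.

111.60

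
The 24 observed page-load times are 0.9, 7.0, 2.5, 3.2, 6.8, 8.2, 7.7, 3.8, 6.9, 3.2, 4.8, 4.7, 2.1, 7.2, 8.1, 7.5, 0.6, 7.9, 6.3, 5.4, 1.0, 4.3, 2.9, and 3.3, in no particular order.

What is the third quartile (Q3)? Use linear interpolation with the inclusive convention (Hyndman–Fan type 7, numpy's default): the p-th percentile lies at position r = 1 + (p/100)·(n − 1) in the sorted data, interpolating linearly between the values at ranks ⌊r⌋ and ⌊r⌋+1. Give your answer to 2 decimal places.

Sorted: 0.6, 0.9, 1.0, 2.1, 2.5, 2.9, 3.2, 3.2, 3.3, 3.8, 4.3, 4.7, 4.8, 5.4, 6.3, 6.8, 6.9, 7.0, 7.2, 7.5, 7.7, 7.9, 8.1, 8.2.
n = 24.
r = 1 + (75/100)·(24 − 1) = 1 + 17.25 = 18.25.
Rank 18 is 7.0 and rank 19 is 7.2.
Interpolate: 7.0 + 0.25·(7.2 − 7.0) = 7.0 + 0.25·0.2 = 7.05.

7.05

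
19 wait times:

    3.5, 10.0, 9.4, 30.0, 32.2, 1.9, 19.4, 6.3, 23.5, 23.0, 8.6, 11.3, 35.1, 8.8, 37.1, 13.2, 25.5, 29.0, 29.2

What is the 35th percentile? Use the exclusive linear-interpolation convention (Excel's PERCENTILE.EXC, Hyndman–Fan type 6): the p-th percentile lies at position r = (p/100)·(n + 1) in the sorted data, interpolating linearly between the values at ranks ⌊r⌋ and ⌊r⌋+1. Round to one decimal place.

10.0

Sorted: 1.9, 3.5, 6.3, 8.6, 8.8, 9.4, 10.0, 11.3, 13.2, 19.4, 23.0, 23.5, 25.5, 29.0, 29.2, 30.0, 32.2, 35.1, 37.1.
n = 19.
r = (35/100)·(19 + 1) = 7.
r is an integer, so P35 is the value at rank 7: 10.0.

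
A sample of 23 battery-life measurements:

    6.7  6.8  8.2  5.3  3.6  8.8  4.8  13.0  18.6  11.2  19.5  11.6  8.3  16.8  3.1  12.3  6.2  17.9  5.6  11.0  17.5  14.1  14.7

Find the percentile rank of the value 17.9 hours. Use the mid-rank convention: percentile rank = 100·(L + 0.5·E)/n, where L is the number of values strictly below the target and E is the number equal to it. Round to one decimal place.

89.1

Sorted: 3.1, 3.6, 4.8, 5.3, 5.6, 6.2, 6.7, 6.8, 8.2, 8.3, 8.8, 11.0, 11.2, 11.6, 12.3, 13.0, 14.1, 14.7, 16.8, 17.5, 17.9, 18.6, 19.5.
Count below 17.9: L = 20; count equal: E = 1; n = 23.
Percentile rank = 100·(20 + 0.5·1)/23 = 100·20.5/23 = 89.13.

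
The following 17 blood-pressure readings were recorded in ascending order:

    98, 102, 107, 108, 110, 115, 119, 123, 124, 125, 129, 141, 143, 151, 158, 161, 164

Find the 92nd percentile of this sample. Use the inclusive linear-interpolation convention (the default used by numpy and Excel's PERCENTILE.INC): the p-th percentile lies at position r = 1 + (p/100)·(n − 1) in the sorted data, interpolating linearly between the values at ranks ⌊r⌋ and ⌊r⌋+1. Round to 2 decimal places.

n = 17.
r = 1 + (92/100)·(17 − 1) = 1 + 14.72 = 15.72.
Rank 15 is 158 and rank 16 is 161.
Interpolate: 158 + 0.72·(161 − 158) = 158 + 0.72·3 = 160.16.

160.16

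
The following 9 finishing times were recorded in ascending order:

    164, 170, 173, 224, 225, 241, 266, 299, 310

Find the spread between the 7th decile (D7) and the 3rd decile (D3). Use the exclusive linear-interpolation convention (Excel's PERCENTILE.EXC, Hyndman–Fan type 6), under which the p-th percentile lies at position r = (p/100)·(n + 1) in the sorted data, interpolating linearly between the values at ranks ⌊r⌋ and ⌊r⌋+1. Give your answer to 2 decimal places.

93.00

n = 9.
P30: r = 3 (integer) → 173.
P70: r = 7 (integer) → 266.
Difference: 266 − 173 = 93.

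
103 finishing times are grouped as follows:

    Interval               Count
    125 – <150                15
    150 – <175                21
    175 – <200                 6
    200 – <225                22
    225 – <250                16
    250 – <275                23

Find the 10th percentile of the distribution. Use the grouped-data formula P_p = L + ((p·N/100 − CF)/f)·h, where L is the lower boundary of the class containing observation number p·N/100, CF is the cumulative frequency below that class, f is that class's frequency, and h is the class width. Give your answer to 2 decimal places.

142.17

N = 103; target position k = 10/100 · 103 = 10.3.
Cumulative frequencies: 15, 36, 42, 64, 80, 103.
Observation 10.3 falls in the class 125 – <150.
L = 125, CF = 0, f = 15, h = 25.
P10 = 125 + ((10.3 − 0)/15)·25 = 125 + 17.1667 = 142.167.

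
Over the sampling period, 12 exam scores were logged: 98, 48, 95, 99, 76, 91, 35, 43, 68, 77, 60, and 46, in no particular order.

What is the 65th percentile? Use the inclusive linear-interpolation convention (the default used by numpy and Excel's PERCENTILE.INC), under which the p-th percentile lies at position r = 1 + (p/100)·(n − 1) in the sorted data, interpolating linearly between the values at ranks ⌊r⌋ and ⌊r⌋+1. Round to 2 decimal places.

Sorted: 35, 43, 46, 48, 60, 68, 76, 77, 91, 95, 98, 99.
n = 12.
r = 1 + (65/100)·(12 − 1) = 1 + 7.15 = 8.15.
Rank 8 is 77 and rank 9 is 91.
Interpolate: 77 + 0.15·(91 − 77) = 77 + 0.15·14 = 79.1.

79.10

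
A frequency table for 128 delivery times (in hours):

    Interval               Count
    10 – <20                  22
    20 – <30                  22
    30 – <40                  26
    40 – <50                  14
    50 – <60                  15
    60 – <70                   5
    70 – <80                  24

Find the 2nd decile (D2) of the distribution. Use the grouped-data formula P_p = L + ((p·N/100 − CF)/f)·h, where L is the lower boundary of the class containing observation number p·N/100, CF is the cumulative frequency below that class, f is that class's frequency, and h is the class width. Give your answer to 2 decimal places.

N = 128; target position k = 20/100 · 128 = 25.6.
Cumulative frequencies: 22, 44, 70, 84, 99, 104, 128.
Observation 25.6 falls in the class 20 – <30.
L = 20, CF = 22, f = 22, h = 10.
P20 = 20 + ((25.6 − 22)/22)·10 = 20 + 1.63636 = 21.6364.

21.64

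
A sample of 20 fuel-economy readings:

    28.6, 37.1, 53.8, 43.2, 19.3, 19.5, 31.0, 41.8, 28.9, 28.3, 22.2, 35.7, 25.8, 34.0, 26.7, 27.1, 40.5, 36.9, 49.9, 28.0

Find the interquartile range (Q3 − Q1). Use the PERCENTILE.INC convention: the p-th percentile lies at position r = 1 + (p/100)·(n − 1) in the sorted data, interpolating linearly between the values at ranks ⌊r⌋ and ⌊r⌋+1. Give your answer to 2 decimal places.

Sorted: 19.3, 19.5, 22.2, 25.8, 26.7, 27.1, 28.0, 28.3, 28.6, 28.9, 31.0, 34.0, 35.7, 36.9, 37.1, 40.5, 41.8, 43.2, 49.9, 53.8.
n = 20.
P25: r = 5.75; ranks 5–6 are 26.7, 27.1; interpolating gives 27.
P75: r = 15.25; ranks 15–16 are 37.1, 40.5; interpolating gives 37.95.
Difference: 37.95 − 27 = 10.95.

10.95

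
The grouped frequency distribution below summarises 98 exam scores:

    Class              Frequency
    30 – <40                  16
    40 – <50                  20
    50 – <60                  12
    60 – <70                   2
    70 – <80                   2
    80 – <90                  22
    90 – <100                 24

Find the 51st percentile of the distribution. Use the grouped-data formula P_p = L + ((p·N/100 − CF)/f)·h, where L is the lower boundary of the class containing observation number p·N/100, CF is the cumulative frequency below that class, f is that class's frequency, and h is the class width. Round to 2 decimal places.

69.90

N = 98; target position k = 51/100 · 98 = 49.98.
Cumulative frequencies: 16, 36, 48, 50, 52, 74, 98.
Observation 49.98 falls in the class 60 – <70.
L = 60, CF = 48, f = 2, h = 10.
P51 = 60 + ((49.98 − 48)/2)·10 = 60 + 9.9 = 69.9.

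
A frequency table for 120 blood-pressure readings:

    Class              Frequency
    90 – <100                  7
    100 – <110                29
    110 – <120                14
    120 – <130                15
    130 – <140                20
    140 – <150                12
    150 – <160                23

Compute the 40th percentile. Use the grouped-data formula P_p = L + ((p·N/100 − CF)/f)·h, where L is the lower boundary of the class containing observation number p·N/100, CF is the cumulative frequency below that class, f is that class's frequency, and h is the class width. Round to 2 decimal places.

118.57

N = 120; target position k = 40/100 · 120 = 48.
Cumulative frequencies: 7, 36, 50, 65, 85, 97, 120.
Observation 48 falls in the class 110 – <120.
L = 110, CF = 36, f = 14, h = 10.
P40 = 110 + ((48 − 36)/14)·10 = 110 + 8.57143 = 118.571.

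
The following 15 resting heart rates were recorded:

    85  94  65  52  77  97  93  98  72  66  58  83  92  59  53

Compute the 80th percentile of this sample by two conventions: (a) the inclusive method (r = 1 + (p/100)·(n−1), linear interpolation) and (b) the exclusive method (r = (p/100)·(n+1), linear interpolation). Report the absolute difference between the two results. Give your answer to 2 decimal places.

Sorted: 52, 53, 58, 59, 65, 66, 72, 77, 83, 85, 92, 93, 94, 97, 98.
n = 15.
(a) r = 12.2; between ranks 12 (93) and 13 (94): 93.2.
(b) r = 12.8; between ranks 12 (93) and 13 (94): 93.8.
|93.2 − 93.8| = 0.6.

0.60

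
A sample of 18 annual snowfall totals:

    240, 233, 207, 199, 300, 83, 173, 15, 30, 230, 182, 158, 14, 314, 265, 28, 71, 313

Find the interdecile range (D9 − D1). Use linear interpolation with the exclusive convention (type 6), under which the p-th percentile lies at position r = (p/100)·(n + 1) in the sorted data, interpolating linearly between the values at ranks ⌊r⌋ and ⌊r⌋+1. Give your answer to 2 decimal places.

298.20

Sorted: 14, 15, 28, 30, 71, 83, 158, 173, 182, 199, 207, 230, 233, 240, 265, 300, 313, 314.
n = 18.
P10: r = 1.9; ranks 1–2 are 14, 15; interpolating gives 14.9.
P90: r = 17.1; ranks 17–18 are 313, 314; interpolating gives 313.1.
Difference: 313.1 − 14.9 = 298.2.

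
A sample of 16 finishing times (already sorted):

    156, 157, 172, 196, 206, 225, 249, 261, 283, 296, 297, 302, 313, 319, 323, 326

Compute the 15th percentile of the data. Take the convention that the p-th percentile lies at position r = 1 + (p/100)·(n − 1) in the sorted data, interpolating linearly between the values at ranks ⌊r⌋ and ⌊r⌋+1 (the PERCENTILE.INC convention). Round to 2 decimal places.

178.00

n = 16.
r = 1 + (15/100)·(16 − 1) = 1 + 2.25 = 3.25.
Rank 3 is 172 and rank 4 is 196.
Interpolate: 172 + 0.25·(196 − 172) = 172 + 0.25·24 = 178.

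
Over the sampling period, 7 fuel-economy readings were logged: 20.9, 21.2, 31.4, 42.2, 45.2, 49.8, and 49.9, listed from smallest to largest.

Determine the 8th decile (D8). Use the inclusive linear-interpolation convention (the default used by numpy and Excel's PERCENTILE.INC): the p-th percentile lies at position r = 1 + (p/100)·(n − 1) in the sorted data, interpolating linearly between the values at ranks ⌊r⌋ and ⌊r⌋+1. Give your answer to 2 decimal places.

n = 7.
r = 1 + (80/100)·(7 − 1) = 1 + 4.8 = 5.8.
Rank 5 is 45.2 and rank 6 is 49.8.
Interpolate: 45.2 + 0.8·(49.8 − 45.2) = 45.2 + 0.8·4.6 = 48.88.

48.88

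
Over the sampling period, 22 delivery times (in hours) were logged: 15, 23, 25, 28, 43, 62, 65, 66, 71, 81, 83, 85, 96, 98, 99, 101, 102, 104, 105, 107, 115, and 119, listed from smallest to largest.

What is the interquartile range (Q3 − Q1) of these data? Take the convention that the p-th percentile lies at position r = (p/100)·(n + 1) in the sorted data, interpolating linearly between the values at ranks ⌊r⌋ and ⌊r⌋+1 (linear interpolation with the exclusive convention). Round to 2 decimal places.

n = 22.
P25: r = 5.75; ranks 5–6 are 43, 62; interpolating gives 57.25.
P75: r = 17.25; ranks 17–18 are 102, 104; interpolating gives 102.5.
Difference: 102.5 − 57.25 = 45.25.

45.25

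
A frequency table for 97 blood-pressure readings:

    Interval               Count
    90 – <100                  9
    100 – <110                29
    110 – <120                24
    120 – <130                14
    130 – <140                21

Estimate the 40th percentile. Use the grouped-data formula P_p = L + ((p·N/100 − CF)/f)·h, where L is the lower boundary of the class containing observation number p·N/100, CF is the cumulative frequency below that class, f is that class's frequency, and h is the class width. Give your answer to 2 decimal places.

N = 97; target position k = 40/100 · 97 = 38.8.
Cumulative frequencies: 9, 38, 62, 76, 97.
Observation 38.8 falls in the class 110 – <120.
L = 110, CF = 38, f = 24, h = 10.
P40 = 110 + ((38.8 − 38)/24)·10 = 110 + 0.333333 = 110.333.

110.33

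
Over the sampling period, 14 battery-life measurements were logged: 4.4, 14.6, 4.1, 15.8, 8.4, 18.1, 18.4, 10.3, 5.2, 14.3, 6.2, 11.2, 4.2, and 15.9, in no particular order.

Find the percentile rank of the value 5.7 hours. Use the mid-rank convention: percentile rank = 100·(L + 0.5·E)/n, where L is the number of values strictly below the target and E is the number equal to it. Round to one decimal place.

Sorted: 4.1, 4.2, 4.4, 5.2, 6.2, 8.4, 10.3, 11.2, 14.3, 14.6, 15.8, 15.9, 18.1, 18.4.
Count below 5.7: L = 4; count equal: E = 0; n = 14.
Percentile rank = 100·(4 + 0.5·0)/14 = 100·4/14 = 28.57.

28.6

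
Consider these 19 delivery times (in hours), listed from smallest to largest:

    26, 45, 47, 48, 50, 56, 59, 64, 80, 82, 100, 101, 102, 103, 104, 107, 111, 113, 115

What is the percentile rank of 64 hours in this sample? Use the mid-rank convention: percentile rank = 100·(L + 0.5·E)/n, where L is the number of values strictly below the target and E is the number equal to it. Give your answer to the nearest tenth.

39.5

Count below 64: L = 7; count equal: E = 1; n = 19.
Percentile rank = 100·(7 + 0.5·1)/19 = 100·7.5/19 = 39.47.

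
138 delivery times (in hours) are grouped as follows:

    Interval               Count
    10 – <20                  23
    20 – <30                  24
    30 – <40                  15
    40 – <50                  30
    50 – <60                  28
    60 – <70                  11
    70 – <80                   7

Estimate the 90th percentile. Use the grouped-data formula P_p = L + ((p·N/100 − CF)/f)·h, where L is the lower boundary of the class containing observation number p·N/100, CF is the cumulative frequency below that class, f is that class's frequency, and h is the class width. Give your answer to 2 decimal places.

63.82

N = 138; target position k = 90/100 · 138 = 124.2.
Cumulative frequencies: 23, 47, 62, 92, 120, 131, 138.
Observation 124.2 falls in the class 60 – <70.
L = 60, CF = 120, f = 11, h = 10.
P90 = 60 + ((124.2 − 120)/11)·10 = 60 + 3.81818 = 63.8182.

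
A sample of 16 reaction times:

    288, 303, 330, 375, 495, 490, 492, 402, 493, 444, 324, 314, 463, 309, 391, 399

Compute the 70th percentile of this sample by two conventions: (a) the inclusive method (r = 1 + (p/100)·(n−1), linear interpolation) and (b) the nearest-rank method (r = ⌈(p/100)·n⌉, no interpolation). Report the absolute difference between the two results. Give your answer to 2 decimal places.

Sorted: 288, 303, 309, 314, 324, 330, 375, 391, 399, 402, 444, 463, 490, 492, 493, 495.
n = 16.
(a) r = 11.5; between ranks 11 (444) and 12 (463): 453.5.
(b) the nearest-rank method: rank 12 → 463.
|453.5 − 463| = 9.5.

9.50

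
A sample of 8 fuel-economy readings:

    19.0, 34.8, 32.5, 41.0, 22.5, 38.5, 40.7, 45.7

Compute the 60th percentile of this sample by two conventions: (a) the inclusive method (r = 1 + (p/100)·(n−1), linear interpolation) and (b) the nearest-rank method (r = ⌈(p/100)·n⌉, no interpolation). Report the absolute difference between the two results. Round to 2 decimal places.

Sorted: 19.0, 22.5, 32.5, 34.8, 38.5, 40.7, 41.0, 45.7.
n = 8.
(a) r = 5.2; between ranks 5 (38.5) and 6 (40.7): 38.94.
(b) the nearest-rank method: rank 5 → 38.5.
|38.94 − 38.5| = 0.44.

0.44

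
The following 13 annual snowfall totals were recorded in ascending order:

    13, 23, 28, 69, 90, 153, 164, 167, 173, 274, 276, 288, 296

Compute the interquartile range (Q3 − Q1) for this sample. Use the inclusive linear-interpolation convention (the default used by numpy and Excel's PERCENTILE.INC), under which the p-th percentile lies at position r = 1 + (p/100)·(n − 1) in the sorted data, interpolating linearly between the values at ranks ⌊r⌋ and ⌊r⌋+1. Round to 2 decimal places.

n = 13.
P25: r = 4 (integer) → 69.
P75: r = 10 (integer) → 274.
Difference: 274 − 69 = 205.

205.00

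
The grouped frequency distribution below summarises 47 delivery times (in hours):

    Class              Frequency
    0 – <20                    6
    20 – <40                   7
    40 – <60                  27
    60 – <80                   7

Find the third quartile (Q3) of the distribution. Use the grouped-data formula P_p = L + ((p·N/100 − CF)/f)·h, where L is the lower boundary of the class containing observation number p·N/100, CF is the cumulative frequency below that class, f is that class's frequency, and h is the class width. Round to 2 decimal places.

56.48

N = 47; target position k = 75/100 · 47 = 35.25.
Cumulative frequencies: 6, 13, 40, 47.
Observation 35.25 falls in the class 40 – <60.
L = 40, CF = 13, f = 27, h = 20.
P75 = 40 + ((35.25 − 13)/27)·20 = 40 + 16.4815 = 56.4815.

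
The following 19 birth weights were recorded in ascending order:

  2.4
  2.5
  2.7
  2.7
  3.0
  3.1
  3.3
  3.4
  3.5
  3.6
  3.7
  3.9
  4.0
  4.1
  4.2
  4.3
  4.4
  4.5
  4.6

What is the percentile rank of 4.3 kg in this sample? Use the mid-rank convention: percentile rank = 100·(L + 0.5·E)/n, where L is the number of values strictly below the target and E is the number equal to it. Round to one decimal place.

81.6

Count below 4.3: L = 15; count equal: E = 1; n = 19.
Percentile rank = 100·(15 + 0.5·1)/19 = 100·15.5/19 = 81.58.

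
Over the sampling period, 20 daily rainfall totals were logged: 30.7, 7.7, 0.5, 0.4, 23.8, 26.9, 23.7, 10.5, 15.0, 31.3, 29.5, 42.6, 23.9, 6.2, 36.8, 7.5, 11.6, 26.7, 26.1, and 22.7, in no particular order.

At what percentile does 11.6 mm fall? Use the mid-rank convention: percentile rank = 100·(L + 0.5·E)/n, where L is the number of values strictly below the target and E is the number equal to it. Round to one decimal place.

Sorted: 0.4, 0.5, 6.2, 7.5, 7.7, 10.5, 11.6, 15.0, 22.7, 23.7, 23.8, 23.9, 26.1, 26.7, 26.9, 29.5, 30.7, 31.3, 36.8, 42.6.
Count below 11.6: L = 6; count equal: E = 1; n = 20.
Percentile rank = 100·(6 + 0.5·1)/20 = 100·6.5/20 = 32.5.

32.5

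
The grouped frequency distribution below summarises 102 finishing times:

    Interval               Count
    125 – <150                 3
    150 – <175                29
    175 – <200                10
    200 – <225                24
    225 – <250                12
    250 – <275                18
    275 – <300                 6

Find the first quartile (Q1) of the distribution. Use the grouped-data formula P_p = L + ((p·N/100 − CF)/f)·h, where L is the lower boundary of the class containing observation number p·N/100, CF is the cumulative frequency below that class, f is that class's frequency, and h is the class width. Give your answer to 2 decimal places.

169.40

N = 102; target position k = 25/100 · 102 = 25.5.
Cumulative frequencies: 3, 32, 42, 66, 78, 96, 102.
Observation 25.5 falls in the class 150 – <175.
L = 150, CF = 3, f = 29, h = 25.
P25 = 150 + ((25.5 − 3)/29)·25 = 150 + 19.3966 = 169.397.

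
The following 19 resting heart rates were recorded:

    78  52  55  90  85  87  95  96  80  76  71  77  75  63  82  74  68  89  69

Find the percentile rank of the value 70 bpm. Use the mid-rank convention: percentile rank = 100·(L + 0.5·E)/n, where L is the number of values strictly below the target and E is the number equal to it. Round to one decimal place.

26.3

Sorted: 52, 55, 63, 68, 69, 71, 74, 75, 76, 77, 78, 80, 82, 85, 87, 89, 90, 95, 96.
Count below 70: L = 5; count equal: E = 0; n = 19.
Percentile rank = 100·(5 + 0.5·0)/19 = 100·5/19 = 26.32.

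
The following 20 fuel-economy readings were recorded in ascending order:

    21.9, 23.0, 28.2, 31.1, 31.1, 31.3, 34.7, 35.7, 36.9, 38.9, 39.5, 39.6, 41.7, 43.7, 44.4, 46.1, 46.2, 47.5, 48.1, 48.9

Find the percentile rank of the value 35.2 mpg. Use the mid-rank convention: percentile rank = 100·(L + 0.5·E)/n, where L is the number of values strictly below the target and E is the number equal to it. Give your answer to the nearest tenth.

Count below 35.2: L = 7; count equal: E = 0; n = 20.
Percentile rank = 100·(7 + 0.5·0)/20 = 100·7/20 = 35.

35.0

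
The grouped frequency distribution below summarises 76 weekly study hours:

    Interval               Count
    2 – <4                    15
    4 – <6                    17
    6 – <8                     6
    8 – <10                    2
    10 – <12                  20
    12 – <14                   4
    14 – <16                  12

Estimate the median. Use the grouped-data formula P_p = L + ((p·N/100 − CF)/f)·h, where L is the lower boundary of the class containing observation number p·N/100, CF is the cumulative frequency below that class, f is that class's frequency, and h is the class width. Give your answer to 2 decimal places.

8.00

N = 76; target position k = 50/100 · 76 = 38.
Cumulative frequencies: 15, 32, 38, 40, 60, 64, 76.
Observation 38 falls in the class 6 – <8.
L = 6, CF = 32, f = 6, h = 2.
P50 = 6 + ((38 − 32)/6)·2 = 6 + 2 = 8.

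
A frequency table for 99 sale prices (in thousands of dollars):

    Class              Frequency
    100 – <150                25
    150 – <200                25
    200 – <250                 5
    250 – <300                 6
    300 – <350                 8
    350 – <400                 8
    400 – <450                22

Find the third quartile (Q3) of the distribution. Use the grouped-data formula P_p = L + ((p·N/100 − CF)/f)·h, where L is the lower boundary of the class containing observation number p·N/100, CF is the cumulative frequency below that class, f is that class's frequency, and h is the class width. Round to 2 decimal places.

N = 99; target position k = 75/100 · 99 = 74.25.
Cumulative frequencies: 25, 50, 55, 61, 69, 77, 99.
Observation 74.25 falls in the class 350 – <400.
L = 350, CF = 69, f = 8, h = 50.
P75 = 350 + ((74.25 − 69)/8)·50 = 350 + 32.8125 = 382.812.

382.81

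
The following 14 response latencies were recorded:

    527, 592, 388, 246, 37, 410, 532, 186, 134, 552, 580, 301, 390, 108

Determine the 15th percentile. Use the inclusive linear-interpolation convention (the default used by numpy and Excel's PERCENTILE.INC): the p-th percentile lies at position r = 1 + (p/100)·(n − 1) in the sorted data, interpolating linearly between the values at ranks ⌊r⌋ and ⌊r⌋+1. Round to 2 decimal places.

Sorted: 37, 108, 134, 186, 246, 301, 388, 390, 410, 527, 532, 552, 580, 592.
n = 14.
r = 1 + (15/100)·(14 − 1) = 1 + 1.95 = 2.95.
Rank 2 is 108 and rank 3 is 134.
Interpolate: 108 + 0.95·(134 − 108) = 108 + 0.95·26 = 132.7.

132.70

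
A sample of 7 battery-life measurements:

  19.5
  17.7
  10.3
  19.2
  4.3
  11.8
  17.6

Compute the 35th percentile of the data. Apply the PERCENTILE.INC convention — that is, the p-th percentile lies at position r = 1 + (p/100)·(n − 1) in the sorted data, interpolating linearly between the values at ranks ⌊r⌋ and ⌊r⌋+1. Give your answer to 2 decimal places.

Sorted: 4.3, 10.3, 11.8, 17.6, 17.7, 19.2, 19.5.
n = 7.
r = 1 + (35/100)·(7 − 1) = 1 + 2.1 = 3.1.
Rank 3 is 11.8 and rank 4 is 17.6.
Interpolate: 11.8 + 0.1·(17.6 − 11.8) = 11.8 + 0.1·5.8 = 12.38.

12.38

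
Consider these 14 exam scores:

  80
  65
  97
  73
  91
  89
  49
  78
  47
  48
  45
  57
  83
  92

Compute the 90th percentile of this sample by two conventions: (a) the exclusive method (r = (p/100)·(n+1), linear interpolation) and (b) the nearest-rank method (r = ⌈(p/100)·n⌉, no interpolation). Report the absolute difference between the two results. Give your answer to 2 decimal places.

Sorted: 45, 47, 48, 49, 57, 65, 73, 78, 80, 83, 89, 91, 92, 97.
n = 14.
(a) r = 13.5; between ranks 13 (92) and 14 (97): 94.5.
(b) the nearest-rank method: rank 13 → 92.
|94.5 − 92| = 2.5.

2.50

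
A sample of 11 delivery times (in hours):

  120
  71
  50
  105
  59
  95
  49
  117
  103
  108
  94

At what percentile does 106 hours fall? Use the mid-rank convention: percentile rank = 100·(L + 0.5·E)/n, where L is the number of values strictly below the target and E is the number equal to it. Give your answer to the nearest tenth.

72.7

Sorted: 49, 50, 59, 71, 94, 95, 103, 105, 108, 117, 120.
Count below 106: L = 8; count equal: E = 0; n = 11.
Percentile rank = 100·(8 + 0.5·0)/11 = 100·8/11 = 72.73.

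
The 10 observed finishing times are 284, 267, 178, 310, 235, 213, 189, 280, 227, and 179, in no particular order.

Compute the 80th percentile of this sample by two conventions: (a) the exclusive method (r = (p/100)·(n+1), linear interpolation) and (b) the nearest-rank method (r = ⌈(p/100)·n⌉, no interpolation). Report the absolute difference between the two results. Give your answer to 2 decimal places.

Sorted: 178, 179, 189, 213, 227, 235, 267, 280, 284, 310.
n = 10.
(a) r = 8.8; between ranks 8 (280) and 9 (284): 283.2.
(b) the nearest-rank method: rank 8 → 280.
|283.2 − 280| = 3.2.

3.20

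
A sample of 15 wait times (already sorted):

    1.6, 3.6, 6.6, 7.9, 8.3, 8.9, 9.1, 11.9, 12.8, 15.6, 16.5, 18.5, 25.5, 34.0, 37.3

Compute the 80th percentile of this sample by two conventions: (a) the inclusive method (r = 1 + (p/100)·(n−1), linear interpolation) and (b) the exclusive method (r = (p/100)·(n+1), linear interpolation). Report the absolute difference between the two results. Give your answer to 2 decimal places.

n = 15.
(a) r = 12.2; between ranks 12 (18.5) and 13 (25.5): 19.9.
(b) r = 12.8; between ranks 12 (18.5) and 13 (25.5): 24.1.
|19.9 − 24.1| = 4.2.

4.20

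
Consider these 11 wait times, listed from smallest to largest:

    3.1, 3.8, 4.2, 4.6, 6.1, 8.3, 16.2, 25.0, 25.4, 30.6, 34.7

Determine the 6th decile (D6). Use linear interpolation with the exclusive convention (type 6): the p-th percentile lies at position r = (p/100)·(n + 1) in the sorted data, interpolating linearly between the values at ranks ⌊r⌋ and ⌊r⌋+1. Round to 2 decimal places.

17.96

n = 11.
r = (60/100)·(11 + 1) = 7.2.
Rank 7 is 16.2 and rank 8 is 25.0.
Interpolate: 16.2 + 0.2·(25.0 − 16.2) = 16.2 + 0.2·8.8 = 17.96.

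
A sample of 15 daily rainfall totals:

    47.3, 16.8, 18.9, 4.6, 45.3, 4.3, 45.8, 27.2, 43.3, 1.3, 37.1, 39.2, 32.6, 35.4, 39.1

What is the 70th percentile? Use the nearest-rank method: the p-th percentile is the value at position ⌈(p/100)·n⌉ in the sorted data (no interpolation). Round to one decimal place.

39.2

Sorted: 1.3, 4.3, 4.6, 16.8, 18.9, 27.2, 32.6, 35.4, 37.1, 39.1, 39.2, 43.3, 45.3, 45.8, 47.3.
n = 15.
Position = ⌈70/100 · 15⌉ = ⌈10.5⌉ = 11.
The value at rank 11 is 39.2.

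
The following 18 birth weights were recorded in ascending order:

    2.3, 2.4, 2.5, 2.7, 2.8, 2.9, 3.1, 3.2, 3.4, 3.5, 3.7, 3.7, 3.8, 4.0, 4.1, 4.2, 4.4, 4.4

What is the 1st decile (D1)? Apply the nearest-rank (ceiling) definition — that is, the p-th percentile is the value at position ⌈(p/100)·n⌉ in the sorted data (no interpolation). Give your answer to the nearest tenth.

n = 18.
Position = ⌈10/100 · 18⌉ = ⌈1.8⌉ = 2.
The value at rank 2 is 2.4.

2.4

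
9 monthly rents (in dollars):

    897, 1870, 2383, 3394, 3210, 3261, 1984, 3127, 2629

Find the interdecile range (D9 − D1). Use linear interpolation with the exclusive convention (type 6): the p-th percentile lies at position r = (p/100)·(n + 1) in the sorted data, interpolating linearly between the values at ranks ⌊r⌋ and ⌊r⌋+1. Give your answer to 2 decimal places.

Sorted: 897, 1870, 1984, 2383, 2629, 3127, 3210, 3261, 3394.
n = 9.
P10: r = 1 (integer) → 897.
P90: r = 9 (integer) → 3394.
Difference: 3394 − 897 = 2497.

2497.00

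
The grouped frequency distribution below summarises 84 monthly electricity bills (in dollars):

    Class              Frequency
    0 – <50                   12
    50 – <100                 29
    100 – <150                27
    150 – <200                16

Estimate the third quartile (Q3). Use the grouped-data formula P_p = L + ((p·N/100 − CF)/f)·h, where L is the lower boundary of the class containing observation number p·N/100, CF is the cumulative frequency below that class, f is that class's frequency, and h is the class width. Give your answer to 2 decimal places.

N = 84; target position k = 75/100 · 84 = 63.
Cumulative frequencies: 12, 41, 68, 84.
Observation 63 falls in the class 100 – <150.
L = 100, CF = 41, f = 27, h = 50.
P75 = 100 + ((63 − 41)/27)·50 = 100 + 40.7407 = 140.741.

140.74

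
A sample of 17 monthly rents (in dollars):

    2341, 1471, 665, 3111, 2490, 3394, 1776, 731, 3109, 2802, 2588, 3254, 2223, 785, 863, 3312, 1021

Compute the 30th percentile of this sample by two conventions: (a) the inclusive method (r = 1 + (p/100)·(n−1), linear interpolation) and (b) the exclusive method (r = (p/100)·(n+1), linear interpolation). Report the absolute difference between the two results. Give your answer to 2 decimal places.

Sorted: 665, 731, 785, 863, 1021, 1471, 1776, 2223, 2341, 2490, 2588, 2802, 3109, 3111, 3254, 3312, 3394.
n = 17.
(a) r = 5.8; between ranks 5 (1021) and 6 (1471): 1381.
(b) r = 5.4; between ranks 5 (1021) and 6 (1471): 1201.
|1381 − 1201| = 180.

180.00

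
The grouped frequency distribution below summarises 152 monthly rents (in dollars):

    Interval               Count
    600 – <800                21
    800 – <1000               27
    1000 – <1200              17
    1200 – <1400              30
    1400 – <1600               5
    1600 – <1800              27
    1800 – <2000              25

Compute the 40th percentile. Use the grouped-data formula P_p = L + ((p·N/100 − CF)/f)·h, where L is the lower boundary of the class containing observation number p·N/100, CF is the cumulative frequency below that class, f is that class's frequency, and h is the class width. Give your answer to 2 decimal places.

1150.59

N = 152; target position k = 40/100 · 152 = 60.8.
Cumulative frequencies: 21, 48, 65, 95, 100, 127, 152.
Observation 60.8 falls in the class 1000 – <1200.
L = 1000, CF = 48, f = 17, h = 200.
P40 = 1000 + ((60.8 − 48)/17)·200 = 1000 + 150.588 = 1150.59.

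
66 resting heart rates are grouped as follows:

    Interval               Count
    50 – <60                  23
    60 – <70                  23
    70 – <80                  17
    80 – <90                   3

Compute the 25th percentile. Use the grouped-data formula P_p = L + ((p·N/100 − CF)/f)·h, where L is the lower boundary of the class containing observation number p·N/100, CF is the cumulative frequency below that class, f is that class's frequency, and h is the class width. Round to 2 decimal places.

N = 66; target position k = 25/100 · 66 = 16.5.
Cumulative frequencies: 23, 46, 63, 66.
Observation 16.5 falls in the class 50 – <60.
L = 50, CF = 0, f = 23, h = 10.
P25 = 50 + ((16.5 − 0)/23)·10 = 50 + 7.17391 = 57.1739.

57.17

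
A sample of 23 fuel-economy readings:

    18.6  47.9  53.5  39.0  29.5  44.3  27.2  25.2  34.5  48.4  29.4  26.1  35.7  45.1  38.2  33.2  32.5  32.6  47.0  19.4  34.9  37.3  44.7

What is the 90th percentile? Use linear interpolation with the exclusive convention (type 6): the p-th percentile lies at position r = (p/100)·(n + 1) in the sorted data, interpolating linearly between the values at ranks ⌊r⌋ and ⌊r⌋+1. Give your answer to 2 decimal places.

48.20

Sorted: 18.6, 19.4, 25.2, 26.1, 27.2, 29.4, 29.5, 32.5, 32.6, 33.2, 34.5, 34.9, 35.7, 37.3, 38.2, 39.0, 44.3, 44.7, 45.1, 47.0, 47.9, 48.4, 53.5.
n = 23.
r = (90/100)·(23 + 1) = 21.6.
Rank 21 is 47.9 and rank 22 is 48.4.
Interpolate: 47.9 + 0.6·(48.4 − 47.9) = 47.9 + 0.6·0.5 = 48.2.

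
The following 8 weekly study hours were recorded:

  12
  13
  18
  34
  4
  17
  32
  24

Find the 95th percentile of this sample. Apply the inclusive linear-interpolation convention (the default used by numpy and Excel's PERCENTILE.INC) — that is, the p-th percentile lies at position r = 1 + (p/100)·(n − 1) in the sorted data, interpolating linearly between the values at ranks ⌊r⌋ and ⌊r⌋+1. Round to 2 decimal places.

Sorted: 4, 12, 13, 17, 18, 24, 32, 34.
n = 8.
r = 1 + (95/100)·(8 − 1) = 1 + 6.65 = 7.65.
Rank 7 is 32 and rank 8 is 34.
Interpolate: 32 + 0.65·(34 − 32) = 32 + 0.65·2 = 33.3.

33.30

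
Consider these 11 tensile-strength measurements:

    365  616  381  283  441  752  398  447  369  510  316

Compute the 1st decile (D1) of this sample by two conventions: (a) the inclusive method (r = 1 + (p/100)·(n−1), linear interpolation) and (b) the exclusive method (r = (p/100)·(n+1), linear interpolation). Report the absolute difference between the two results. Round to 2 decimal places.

26.40

Sorted: 283, 316, 365, 369, 381, 398, 441, 447, 510, 616, 752.
n = 11.
(a) r = 2 → value at rank 2 = 316.
(b) r = 1.2; between ranks 1 (283) and 2 (316): 289.6.
|316 − 289.6| = 26.4.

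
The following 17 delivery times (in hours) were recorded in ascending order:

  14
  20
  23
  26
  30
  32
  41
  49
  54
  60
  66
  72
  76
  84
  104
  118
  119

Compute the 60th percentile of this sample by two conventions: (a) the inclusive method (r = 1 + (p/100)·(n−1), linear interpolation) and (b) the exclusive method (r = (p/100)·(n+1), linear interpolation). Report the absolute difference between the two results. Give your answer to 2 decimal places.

1.20

n = 17.
(a) r = 10.6; between ranks 10 (60) and 11 (66): 63.6.
(b) r = 10.8; between ranks 10 (60) and 11 (66): 64.8.
|63.6 − 64.8| = 1.2.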